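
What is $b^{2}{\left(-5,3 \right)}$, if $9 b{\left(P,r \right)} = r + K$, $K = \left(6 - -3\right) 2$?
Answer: $\frac{49}{9} \approx 5.4444$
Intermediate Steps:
$K = 18$ ($K = \left(6 + 3\right) 2 = 9 \cdot 2 = 18$)
$b{\left(P,r \right)} = 2 + \frac{r}{9}$ ($b{\left(P,r \right)} = \frac{r + 18}{9} = \frac{18 + r}{9} = 2 + \frac{r}{9}$)
$b^{2}{\left(-5,3 \right)} = \left(2 + \frac{1}{9} \cdot 3\right)^{2} = \left(2 + \frac{1}{3}\right)^{2} = \left(\frac{7}{3}\right)^{2} = \frac{49}{9}$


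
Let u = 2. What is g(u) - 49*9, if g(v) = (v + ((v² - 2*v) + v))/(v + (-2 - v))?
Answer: -443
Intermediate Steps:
g(v) = -v²/2 (g(v) = (v + (v² - v))/(-2) = v²*(-½) = -v²/2)
g(u) - 49*9 = -½*2² - 49*9 = -½*4 - 441 = -2 - 441 = -443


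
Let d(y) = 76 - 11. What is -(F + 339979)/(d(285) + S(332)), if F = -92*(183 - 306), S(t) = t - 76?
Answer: -351295/321 ≈ -1094.4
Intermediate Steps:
S(t) = -76 + t
F = 11316 (F = -92*(-123) = 11316)
d(y) = 65
-(F + 339979)/(d(285) + S(332)) = -(11316 + 339979)/(65 + (-76 + 332)) = -351295/(65 + 256) = -351295/321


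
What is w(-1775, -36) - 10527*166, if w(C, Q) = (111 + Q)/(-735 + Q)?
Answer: -449102899/257 ≈ -1.7475e+6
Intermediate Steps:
w(C, Q) = (111 + Q)/(-735 + Q)
w(-1775, -36) - 10527*166 = (111 - 36)/(-735 - 36) - 10527*166 = 75/(-771) - 1*1747482 = -1/771*75 - 1747482 = -25/257 - 1747482 = -449102899/257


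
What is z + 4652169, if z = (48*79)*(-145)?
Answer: 4102329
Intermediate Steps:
z = -549840 (z = 3792*(-145) = -549840)
z + 4652169 = -549840 + 4652169 = 4102329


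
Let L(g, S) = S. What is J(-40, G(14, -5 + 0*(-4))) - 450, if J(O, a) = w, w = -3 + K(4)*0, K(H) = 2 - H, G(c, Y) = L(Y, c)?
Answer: -453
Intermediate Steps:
G(c, Y) = c
w = -3 (w = -3 + (2 - 1*4)*0 = -3 + (2 - 4)*0 = -3 - 2*0 = -3 + 0 = -3)
J(O, a) = -3
J(-40, G(14, -5 + 0*(-4))) - 450 = -3 - 450 = -453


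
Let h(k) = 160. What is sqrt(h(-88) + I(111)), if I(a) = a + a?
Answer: sqrt(382) ≈ 19.545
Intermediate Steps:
I(a) = 2*a
sqrt(h(-88) + I(111)) = sqrt(160 + 2*111) = sqrt(160 + 222) = sqrt(382)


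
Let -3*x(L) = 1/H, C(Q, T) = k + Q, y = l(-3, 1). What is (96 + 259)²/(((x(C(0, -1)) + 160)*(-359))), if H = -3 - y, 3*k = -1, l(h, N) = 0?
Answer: -1134225/517319 ≈ -2.1925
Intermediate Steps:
k = -⅓ (k = (⅓)*(-1) = -⅓ ≈ -0.33333)
y = 0
C(Q, T) = -⅓ + Q
H = -3 (H = -3 - 1*0 = -3 + 0 = -3)
x(L) = ⅑ (x(L) = -⅓/(-3) = -⅓*(-⅓) = ⅑)
(96 + 259)²/(((x(C(0, -1)) + 160)*(-359))) = (96 + 259)²/(((⅑ + 160)*(-359))) = 355²/(((1441/9)*(-359))) = 126025/(-517319/9) = 126025*(-9/517319) = -1134225/517319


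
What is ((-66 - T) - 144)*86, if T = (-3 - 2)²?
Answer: -20210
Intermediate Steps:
T = 25 (T = (-5)² = 25)
((-66 - T) - 144)*86 = ((-66 - 1*25) - 144)*86 = ((-66 - 25) - 144)*86 = (-91 - 144)*86 = -235*86 = -20210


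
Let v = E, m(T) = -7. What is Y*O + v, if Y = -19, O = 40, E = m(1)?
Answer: -767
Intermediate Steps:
E = -7
v = -7
Y*O + v = -19*40 - 7 = -760 - 7 = -767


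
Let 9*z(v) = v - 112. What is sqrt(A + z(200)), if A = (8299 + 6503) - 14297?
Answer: sqrt(4633)/3 ≈ 22.689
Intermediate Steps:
z(v) = -112/9 + v/9 (z(v) = (v - 112)/9 = (-112 + v)/9 = -112/9 + v/9)
A = 505 (A = 14802 - 14297 = 505)
sqrt(A + z(200)) = sqrt(505 + (-112/9 + (1/9)*200)) = sqrt(505 + (-112/9 + 200/9)) = sqrt(505 + 88/9) = sqrt(4633/9) = sqrt(4633)/3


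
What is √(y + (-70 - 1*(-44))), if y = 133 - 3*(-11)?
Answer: 2*√35 ≈ 11.832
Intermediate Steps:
y = 166 (y = 133 - 1*(-33) = 133 + 33 = 166)
√(y + (-70 - 1*(-44))) = √(166 + (-70 - 1*(-44))) = √(166 + (-70 + 44)) = √(166 - 26) = √140 = 2*√35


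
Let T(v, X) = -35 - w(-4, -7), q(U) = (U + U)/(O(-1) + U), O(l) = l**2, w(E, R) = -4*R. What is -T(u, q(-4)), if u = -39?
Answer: 63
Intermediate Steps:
q(U) = 2*U/(1 + U) (q(U) = (U + U)/((-1)**2 + U) = (2*U)/(1 + U) = 2*U/(1 + U))
T(v, X) = -63 (T(v, X) = -35 - (-4)*(-7) = -35 - 1*28 = -35 - 28 = -63)
-T(u, q(-4)) = -1*(-63) = 63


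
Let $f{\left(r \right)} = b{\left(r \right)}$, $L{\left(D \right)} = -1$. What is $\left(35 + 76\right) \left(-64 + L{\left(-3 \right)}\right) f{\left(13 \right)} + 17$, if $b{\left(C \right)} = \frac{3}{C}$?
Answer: $-1648$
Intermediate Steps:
$f{\left(r \right)} = \frac{3}{r}$
$\left(35 + 76\right) \left(-64 + L{\left(-3 \right)}\right) f{\left(13 \right)} + 17 = \left(35 + 76\right) \left(-64 - 1\right) \frac{3}{13} + 17 = 111 \left(-65\right) 3 \cdot \frac{1}{13} + 17 = \left(-7215\right) \frac{3}{13} + 17 = -1665 + 17 = -1648$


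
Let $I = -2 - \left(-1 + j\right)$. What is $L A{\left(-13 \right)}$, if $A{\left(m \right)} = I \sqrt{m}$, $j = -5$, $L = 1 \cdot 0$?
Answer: $0$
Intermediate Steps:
$L = 0$
$I = 4$ ($I = -2 - \left(-1 - 5\right) = -2 - -6 = -2 + 6 = 4$)
$A{\left(m \right)} = 4 \sqrt{m}$
$L A{\left(-13 \right)} = 0 \cdot 4 \sqrt{-13} = 0 \cdot 4 i \sqrt{13} = 0$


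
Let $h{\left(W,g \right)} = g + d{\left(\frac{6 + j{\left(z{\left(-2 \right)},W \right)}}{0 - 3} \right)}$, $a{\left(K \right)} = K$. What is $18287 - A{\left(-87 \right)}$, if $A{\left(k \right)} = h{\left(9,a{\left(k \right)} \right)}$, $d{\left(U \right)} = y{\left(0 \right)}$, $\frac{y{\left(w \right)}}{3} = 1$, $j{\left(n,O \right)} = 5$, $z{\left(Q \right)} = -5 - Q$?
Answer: $18371$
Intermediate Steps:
$y{\left(w \right)} = 3$ ($y{\left(w \right)} = 3 \cdot 1 = 3$)
$d{\left(U \right)} = 3$
$h{\left(W,g \right)} = 3 + g$ ($h{\left(W,g \right)} = g + 3 = 3 + g$)
$A{\left(k \right)} = 3 + k$
$18287 - A{\left(-87 \right)} = 18287 - \left(3 - 87\right) = 18287 - -84 = 18287 + 84 = 18371$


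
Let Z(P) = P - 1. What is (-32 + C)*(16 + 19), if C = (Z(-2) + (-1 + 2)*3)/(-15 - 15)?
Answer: -1120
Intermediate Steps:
Z(P) = -1 + P
C = 0 (C = ((-1 - 2) + (-1 + 2)*3)/(-15 - 15) = (-3 + 1*3)/(-30) = (-3 + 3)*(-1/30) = 0*(-1/30) = 0)
(-32 + C)*(16 + 19) = (-32 + 0)*(16 + 19) = -32*35 = -1120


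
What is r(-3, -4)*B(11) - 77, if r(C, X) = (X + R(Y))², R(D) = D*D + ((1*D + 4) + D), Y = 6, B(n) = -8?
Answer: -18509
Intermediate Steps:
R(D) = 4 + D² + 2*D (R(D) = D² + ((D + 4) + D) = D² + ((4 + D) + D) = D² + (4 + 2*D) = 4 + D² + 2*D)
r(C, X) = (52 + X)² (r(C, X) = (X + (4 + 6² + 2*6))² = (X + (4 + 36 + 12))² = (X + 52)² = (52 + X)²)
r(-3, -4)*B(11) - 77 = (52 - 4)²*(-8) - 77 = 48²*(-8) - 77 = 2304*(-8) - 77 = -18432 - 77 = -18509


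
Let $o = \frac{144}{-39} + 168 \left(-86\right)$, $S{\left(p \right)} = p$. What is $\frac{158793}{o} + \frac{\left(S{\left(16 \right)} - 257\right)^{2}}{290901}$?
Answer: $- \frac{196532586259}{18217384224} \approx -10.788$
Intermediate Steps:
$o = - \frac{187872}{13}$ ($o = 144 \left(- \frac{1}{39}\right) - 14448 = - \frac{48}{13} - 14448 = - \frac{187872}{13} \approx -14452.0$)
$\frac{158793}{o} + \frac{\left(S{\left(16 \right)} - 257\right)^{2}}{290901} = \frac{158793}{- \frac{187872}{13}} + \frac{\left(16 - 257\right)^{2}}{290901} = 158793 \left(- \frac{13}{187872}\right) + \left(-241\right)^{2} \cdot \frac{1}{290901} = - \frac{688103}{62624} + 58081 \cdot \frac{1}{290901} = - \frac{688103}{62624} + \frac{58081}{290901} = - \frac{196532586259}{18217384224}$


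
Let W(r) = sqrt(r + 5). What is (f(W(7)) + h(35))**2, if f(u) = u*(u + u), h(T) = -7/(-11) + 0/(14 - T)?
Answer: 73441/121 ≈ 606.95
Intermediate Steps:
h(T) = 7/11 (h(T) = -7*(-1/11) + 0 = 7/11 + 0 = 7/11)
W(r) = sqrt(5 + r)
f(u) = 2*u**2 (f(u) = u*(2*u) = 2*u**2)
(f(W(7)) + h(35))**2 = (2*(sqrt(5 + 7))**2 + 7/11)**2 = (2*(sqrt(12))**2 + 7/11)**2 = (2*(2*sqrt(3))**2 + 7/11)**2 = (2*12 + 7/11)**2 = (24 + 7/11)**2 = (271/11)**2 = 73441/121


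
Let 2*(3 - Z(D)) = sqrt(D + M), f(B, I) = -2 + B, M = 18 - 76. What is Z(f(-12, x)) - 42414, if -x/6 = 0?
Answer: -42411 - 3*I*sqrt(2) ≈ -42411.0 - 4.2426*I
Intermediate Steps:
x = 0 (x = -6*0 = 0)
M = -58
Z(D) = 3 - sqrt(-58 + D)/2 (Z(D) = 3 - sqrt(D - 58)/2 = 3 - sqrt(-58 + D)/2)
Z(f(-12, x)) - 42414 = (3 - sqrt(-58 + (-2 - 12))/2) - 42414 = (3 - sqrt(-58 - 14)/2) - 42414 = (3 - 3*I*sqrt(2)) - 42414 = -42411 - 3*I*sqrt(2)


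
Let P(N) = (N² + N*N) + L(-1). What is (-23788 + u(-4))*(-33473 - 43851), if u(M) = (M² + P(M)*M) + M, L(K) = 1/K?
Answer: 1848043600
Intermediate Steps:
P(N) = -1 + 2*N² (P(N) = (N² + N*N) + 1/(-1) = (N² + N²) - 1 = 2*N² - 1 = -1 + 2*N²)
u(M) = M + M² + M*(-1 + 2*M²) (u(M) = (M² + (-1 + 2*M²)*M) + M = (M² + M*(-1 + 2*M²)) + M = M + M² + M*(-1 + 2*M²))
(-23788 + u(-4))*(-33473 - 43851) = (-23788 + (-4)²*(1 + 2*(-4)))*(-33473 - 43851) = (-23788 + 16*(1 - 8))*(-77324) = (-23788 + 16*(-7))*(-77324) = (-23788 - 112)*(-77324) = -23900*(-77324) = 1848043600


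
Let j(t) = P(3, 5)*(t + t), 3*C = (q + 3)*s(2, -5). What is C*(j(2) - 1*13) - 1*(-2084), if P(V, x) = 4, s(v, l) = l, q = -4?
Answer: 2089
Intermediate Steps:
C = 5/3 (C = ((-4 + 3)*(-5))/3 = (-1*(-5))/3 = (⅓)*5 = 5/3 ≈ 1.6667)
j(t) = 8*t (j(t) = 4*(t + t) = 4*(2*t) = 8*t)
C*(j(2) - 1*13) - 1*(-2084) = 5*(8*2 - 1*13)/3 - 1*(-2084) = 5*(16 - 13)/3 + 2084 = (5/3)*3 + 2084 = 5 + 2084 = 2089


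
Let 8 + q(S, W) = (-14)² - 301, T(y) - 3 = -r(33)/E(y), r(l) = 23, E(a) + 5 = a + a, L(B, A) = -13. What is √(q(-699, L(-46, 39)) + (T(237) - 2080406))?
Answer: 3*I*√50848043407/469 ≈ 1442.4*I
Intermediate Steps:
E(a) = -5 + 2*a (E(a) = -5 + (a + a) = -5 + 2*a)
T(y) = 3 - 23/(-5 + 2*y)
q(S, W) = -113 (q(S, W) = -8 + ((-14)² - 301) = -8 + (196 - 301) = -8 - 105 = -113)
√(q(-699, L(-46, 39)) + (T(237) - 2080406)) = √(-113 + (2*(-19 + 3*237)/(-5 + 2*237) - 2080406)) = √(-113 + (2*(-19 + 711)/(-5 + 474) - 2080406)) = √(-113 + (2*692/469 - 2080406)) = √(-113 + (2*(1/469)*692 - 2080406)) = √(-113 + (1384/469 - 2080406)) = √(-113 - 975709030/469) = √(-975762027/469) = 3*I*√50848043407/469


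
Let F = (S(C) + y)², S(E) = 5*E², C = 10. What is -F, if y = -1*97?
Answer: -162409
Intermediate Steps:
y = -97
F = 162409 (F = (5*10² - 97)² = (5*100 - 97)² = (500 - 97)² = 403² = 162409)
-F = -1*162409 = -162409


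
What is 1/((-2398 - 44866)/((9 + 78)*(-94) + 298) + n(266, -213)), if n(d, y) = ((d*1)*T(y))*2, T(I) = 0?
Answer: 985/5908 ≈ 0.16672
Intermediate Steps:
n(d, y) = 0 (n(d, y) = ((d*1)*0)*2 = (d*0)*2 = 0*2 = 0)
1/((-2398 - 44866)/((9 + 78)*(-94) + 298) + n(266, -213)) = 1/((-2398 - 44866)/((9 + 78)*(-94) + 298) + 0) = 1/(-47264/(87*(-94) + 298) + 0) = 1/(-47264/(-8178 + 298) + 0) = 1/(-47264/(-7880) + 0) = 1/(-47264*(-1/7880) + 0) = 1/(5908/985 + 0) = 1/(5908/985) = 985/5908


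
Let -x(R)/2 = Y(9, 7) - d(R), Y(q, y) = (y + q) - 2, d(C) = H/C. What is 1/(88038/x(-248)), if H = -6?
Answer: -1733/5458356 ≈ -0.00031749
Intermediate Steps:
d(C) = -6/C
Y(q, y) = -2 + q + y (Y(q, y) = (q + y) - 2 = -2 + q + y)
x(R) = -28 - 12/R (x(R) = -2*((-2 + 9 + 7) - (-6)/R) = -2*(14 + 6/R) = -28 - 12/R)
1/(88038/x(-248)) = 1/(88038/(-28 - 12/(-248))) = 1/(88038/(-28 - 12*(-1/248))) = 1/(88038/(-28 + 3/62)) = 1/(88038/(-1733/62)) = 1/(88038*(-62/1733)) = 1/(-5458356/1733) = -1733/5458356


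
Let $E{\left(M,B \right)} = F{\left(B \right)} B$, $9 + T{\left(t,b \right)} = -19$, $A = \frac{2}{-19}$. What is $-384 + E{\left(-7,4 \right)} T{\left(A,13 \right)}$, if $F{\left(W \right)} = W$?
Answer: $-832$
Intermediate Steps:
$A = - \frac{2}{19}$ ($A = 2 \left(- \frac{1}{19}\right) = - \frac{2}{19} \approx -0.10526$)
$T{\left(t,b \right)} = -28$ ($T{\left(t,b \right)} = -9 - 19 = -28$)
$E{\left(M,B \right)} = B^{2}$ ($E{\left(M,B \right)} = B B = B^{2}$)
$-384 + E{\left(-7,4 \right)} T{\left(A,13 \right)} = -384 + 4^{2} \left(-28\right) = -384 + 16 \left(-28\right) = -384 - 448 = -832$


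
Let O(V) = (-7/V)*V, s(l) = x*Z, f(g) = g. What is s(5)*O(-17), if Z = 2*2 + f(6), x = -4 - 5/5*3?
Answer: 490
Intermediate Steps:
x = -7 (x = -4 - 5*⅕*3 = -4 - 1*3 = -4 - 3 = -7)
Z = 10 (Z = 2*2 + 6 = 4 + 6 = 10)
s(l) = -70 (s(l) = -7*10 = -70)
O(V) = -7
s(5)*O(-17) = -70*(-7) = 490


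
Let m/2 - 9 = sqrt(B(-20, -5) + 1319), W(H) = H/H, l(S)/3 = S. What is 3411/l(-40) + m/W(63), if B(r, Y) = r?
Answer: -417/40 + 2*sqrt(1299) ≈ 61.658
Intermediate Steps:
l(S) = 3*S
W(H) = 1
m = 18 + 2*sqrt(1299) (m = 18 + 2*sqrt(-20 + 1319) = 18 + 2*sqrt(1299) ≈ 90.083)
3411/l(-40) + m/W(63) = 3411/((3*(-40))) + (18 + 2*sqrt(1299))/1 = 3411/(-120) + (18 + 2*sqrt(1299))*1 = 3411*(-1/120) + (18 + 2*sqrt(1299)) = -1137/40 + (18 + 2*sqrt(1299)) = -417/40 + 2*sqrt(1299)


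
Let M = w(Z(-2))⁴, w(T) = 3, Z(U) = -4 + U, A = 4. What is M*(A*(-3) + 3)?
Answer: -729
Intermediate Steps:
M = 81 (M = 3⁴ = 81)
M*(A*(-3) + 3) = 81*(4*(-3) + 3) = 81*(-12 + 3) = 81*(-9) = -729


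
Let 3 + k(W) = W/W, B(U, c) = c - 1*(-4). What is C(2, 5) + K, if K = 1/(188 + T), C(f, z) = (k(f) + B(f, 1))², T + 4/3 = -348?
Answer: 4353/484 ≈ 8.9938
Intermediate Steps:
B(U, c) = 4 + c (B(U, c) = c + 4 = 4 + c)
T = -1048/3 (T = -4/3 - 348 = -1048/3 ≈ -349.33)
k(W) = -2 (k(W) = -3 + W/W = -3 + 1 = -2)
C(f, z) = 9 (C(f, z) = (-2 + (4 + 1))² = (-2 + 5)² = 3² = 9)
K = -3/484 (K = 1/(188 - 1048/3) = 1/(-484/3) = -3/484 ≈ -0.0061983)
C(2, 5) + K = 9 - 3/484 = 4353/484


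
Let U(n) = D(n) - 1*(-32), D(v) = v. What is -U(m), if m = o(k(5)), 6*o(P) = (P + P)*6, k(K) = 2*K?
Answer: -52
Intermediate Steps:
o(P) = 2*P (o(P) = ((P + P)*6)/6 = ((2*P)*6)/6 = (12*P)/6 = 2*P)
m = 20 (m = 2*(2*5) = 2*10 = 20)
U(n) = 32 + n (U(n) = n - 1*(-32) = n + 32 = 32 + n)
-U(m) = -(32 + 20) = -1*52 = -52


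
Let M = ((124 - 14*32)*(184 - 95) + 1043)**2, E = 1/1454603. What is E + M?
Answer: 1123609322307948/1454603 ≈ 7.7245e+8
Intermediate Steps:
E = 1/1454603 ≈ 6.8747e-7
M = 772450849 (M = ((124 - 448)*89 + 1043)**2 = (-324*89 + 1043)**2 = (-28836 + 1043)**2 = (-27793)**2 = 772450849)
E + M = 1/1454603 + 772450849 = 1123609322307948/1454603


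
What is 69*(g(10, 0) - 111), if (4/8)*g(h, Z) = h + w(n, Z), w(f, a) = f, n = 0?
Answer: -6279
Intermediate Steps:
g(h, Z) = 2*h (g(h, Z) = 2*(h + 0) = 2*h)
69*(g(10, 0) - 111) = 69*(2*10 - 111) = 69*(20 - 111) = 69*(-91) = -6279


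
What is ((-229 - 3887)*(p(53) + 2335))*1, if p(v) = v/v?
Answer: -9614976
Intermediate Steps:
p(v) = 1
((-229 - 3887)*(p(53) + 2335))*1 = ((-229 - 3887)*(1 + 2335))*1 = -4116*2336*1 = -9614976*1 = -9614976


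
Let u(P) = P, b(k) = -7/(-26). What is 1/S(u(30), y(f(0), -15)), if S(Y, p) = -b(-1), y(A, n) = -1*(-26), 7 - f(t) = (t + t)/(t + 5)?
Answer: -26/7 ≈ -3.7143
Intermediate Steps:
b(k) = 7/26 (b(k) = -7*(-1/26) = 7/26)
f(t) = 7 - 2*t/(5 + t) (f(t) = 7 - (t + t)/(t + 5) = 7 - 2*t/(5 + t))
y(A, n) = 26
S(Y, p) = -7/26 (S(Y, p) = -1*7/26 = -7/26)
1/S(u(30), y(f(0), -15)) = 1/(-7/26) = -26/7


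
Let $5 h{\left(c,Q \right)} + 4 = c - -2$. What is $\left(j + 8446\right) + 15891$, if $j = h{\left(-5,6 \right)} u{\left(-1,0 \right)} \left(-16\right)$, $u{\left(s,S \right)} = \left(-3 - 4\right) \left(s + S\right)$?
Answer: $\frac{122469}{5} \approx 24494.0$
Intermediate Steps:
$h{\left(c,Q \right)} = - \frac{2}{5} + \frac{c}{5}$ ($h{\left(c,Q \right)} = - \frac{4}{5} + \frac{c - -2}{5} = - \frac{4}{5} + \frac{c + 2}{5} = - \frac{4}{5} + \frac{2 + c}{5} = - \frac{4}{5} + \left(\frac{2}{5} + \frac{c}{5}\right) = - \frac{2}{5} + \frac{c}{5}$)
$u{\left(s,S \right)} = - 7 S - 7 s$ ($u{\left(s,S \right)} = - 7 \left(S + s\right) = - 7 S - 7 s$)
$j = \frac{784}{5}$ ($j = \left(- \frac{2}{5} + \frac{1}{5} \left(-5\right)\right) \left(\left(-7\right) 0 - -7\right) \left(-16\right) = \left(- \frac{2}{5} - 1\right) \left(0 + 7\right) \left(-16\right) = \left(- \frac{7}{5}\right) 7 \left(-16\right) = \left(- \frac{49}{5}\right) \left(-16\right) = \frac{784}{5} \approx 156.8$)
$\left(j + 8446\right) + 15891 = \left(\frac{784}{5} + 8446\right) + 15891 = \frac{43014}{5} + 15891 = \frac{122469}{5}$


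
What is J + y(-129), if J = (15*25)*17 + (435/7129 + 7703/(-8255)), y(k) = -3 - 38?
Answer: 372703911168/58849895 ≈ 6333.1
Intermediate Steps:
y(k) = -41
J = 375116756863/58849895 (J = 375*17 + (435*(1/7129) + 7703*(-1/8255)) = 6375 + (435/7129 - 7703/8255) = 6375 - 51323762/58849895 = 375116756863/58849895 ≈ 6374.1)
J + y(-129) = 375116756863/58849895 - 41 = 372703911168/58849895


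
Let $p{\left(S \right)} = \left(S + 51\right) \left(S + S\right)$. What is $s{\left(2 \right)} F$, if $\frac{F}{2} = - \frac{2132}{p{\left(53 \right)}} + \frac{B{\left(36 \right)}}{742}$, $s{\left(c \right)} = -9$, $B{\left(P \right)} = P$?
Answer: $\frac{1935}{742} \approx 2.6078$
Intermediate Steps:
$p{\left(S \right)} = 2 S \left(51 + S\right)$ ($p{\left(S \right)} = \left(51 + S\right) 2 S = 2 S \left(51 + S\right)$)
$F = - \frac{215}{742}$ ($F = 2 \left(- \frac{2132}{2 \cdot 53 \left(51 + 53\right)} + \frac{36}{742}\right) = 2 \left(- \frac{2132}{2 \cdot 53 \cdot 104} + 36 \cdot \frac{1}{742}\right) = 2 \left(- \frac{2132}{11024} + \frac{18}{371}\right) = 2 \left(\left(-2132\right) \frac{1}{11024} + \frac{18}{371}\right) = 2 \left(- \frac{41}{212} + \frac{18}{371}\right) = 2 \left(- \frac{215}{1484}\right) = - \frac{215}{742} \approx -0.28976$)
$s{\left(2 \right)} F = \left(-9\right) \left(- \frac{215}{742}\right) = \frac{1935}{742}$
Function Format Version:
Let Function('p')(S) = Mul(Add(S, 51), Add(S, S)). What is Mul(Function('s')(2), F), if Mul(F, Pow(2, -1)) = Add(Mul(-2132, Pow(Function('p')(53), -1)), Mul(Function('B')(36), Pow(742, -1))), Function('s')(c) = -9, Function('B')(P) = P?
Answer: Rational(1935, 742) ≈ 2.6078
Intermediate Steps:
Function('p')(S) = Mul(2, S, Add(51, S)) (Function('p')(S) = Mul(Add(51, S), Mul(2, S)) = Mul(2, S, Add(51, S)))
F = Rational(-215, 742) (F = Mul(2, Add(Mul(-2132, Pow(Mul(2, 53, Add(51, 53)), -1)), Mul(36, Pow(742, -1)))) = Mul(2, Add(Mul(-2132, Pow(Mul(2, 53, 104), -1)), Mul(36, Rational(1, 742)))) = Mul(2, Add(Mul(-2132, Pow(11024, -1)), Rational(18, 371))) = Mul(2, Add(Mul(-2132, Rational(1, 11024)), Rational(18, 371))) = Mul(2, Add(Rational(-41, 212), Rational(18, 371))) = Mul(2, Rational(-215, 1484)) = Rational(-215, 742) ≈ -0.28976)
Mul(Function('s')(2), F) = Mul(-9, Rational(-215, 742)) = Rational(1935, 742)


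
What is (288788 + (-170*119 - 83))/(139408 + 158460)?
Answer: 268475/297868 ≈ 0.90132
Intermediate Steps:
(288788 + (-170*119 - 83))/(139408 + 158460) = (288788 + (-20230 - 83))/297868 = (288788 - 20313)*(1/297868) = 268475*(1/297868) = 268475/297868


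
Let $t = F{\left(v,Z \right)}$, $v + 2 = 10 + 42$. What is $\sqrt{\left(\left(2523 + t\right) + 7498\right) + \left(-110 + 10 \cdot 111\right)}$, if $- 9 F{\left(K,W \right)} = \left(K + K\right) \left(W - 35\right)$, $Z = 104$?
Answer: $\frac{\sqrt{92289}}{3} \approx 101.26$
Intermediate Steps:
$v = 50$ ($v = -2 + \left(10 + 42\right) = -2 + 52 = 50$)
$F{\left(K,W \right)} = - \frac{2 K \left(-35 + W\right)}{9}$ ($F{\left(K,W \right)} = - \frac{\left(K + K\right) \left(W - 35\right)}{9} = - \frac{2 K \left(-35 + W\right)}{9}$)
$t = - \frac{2300}{3}$ ($t = \frac{2}{9} \cdot 50 \left(35 - 104\right) = \frac{2}{9} \cdot 50 \left(-69\right) = - \frac{2300}{3} \approx -766.67$)
$\sqrt{\left(\left(2523 + t\right) + 7498\right) + \left(-110 + 10 \cdot 111\right)} = \sqrt{\left(\left(2523 - \frac{2300}{3}\right) + 7498\right) + \left(-110 + 10 \cdot 111\right)} = \sqrt{\left(\frac{5269}{3} + 7498\right) + \left(-110 + 1110\right)} = \sqrt{\frac{27763}{3} + 1000} = \sqrt{\frac{30763}{3}} = \frac{\sqrt{92289}}{3}$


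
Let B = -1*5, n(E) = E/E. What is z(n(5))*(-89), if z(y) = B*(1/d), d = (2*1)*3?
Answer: 445/6 ≈ 74.167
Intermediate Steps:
d = 6 (d = 2*3 = 6)
n(E) = 1
B = -5
z(y) = -5/6
z(n(5))*(-89) = -5/6*(-89) = 445/6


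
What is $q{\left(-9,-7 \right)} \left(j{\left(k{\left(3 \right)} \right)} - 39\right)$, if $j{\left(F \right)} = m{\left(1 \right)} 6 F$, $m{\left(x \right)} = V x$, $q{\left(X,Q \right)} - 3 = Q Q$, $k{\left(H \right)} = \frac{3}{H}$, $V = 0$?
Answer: $-2028$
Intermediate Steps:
$q{\left(X,Q \right)} = 3 + Q^{2}$ ($q{\left(X,Q \right)} = 3 + Q Q = 3 + Q^{2}$)
$m{\left(x \right)} = 0$ ($m{\left(x \right)} = 0 x = 0$)
$j{\left(F \right)} = 0$ ($j{\left(F \right)} = 0 \cdot 6 F = 0 F = 0$)
$q{\left(-9,-7 \right)} \left(j{\left(k{\left(3 \right)} \right)} - 39\right) = \left(3 + \left(-7\right)^{2}\right) \left(0 - 39\right) = \left(3 + 49\right) \left(-39\right) = 52 \left(-39\right) = -2028$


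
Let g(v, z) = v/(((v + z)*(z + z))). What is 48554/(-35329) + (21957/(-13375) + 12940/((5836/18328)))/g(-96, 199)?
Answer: -574231864020995263081/33091897062000 ≈ -1.7353e+7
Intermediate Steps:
g(v, z) = v/(2*z*(v + z)) (g(v, z) = v/(((v + z)*(2*z))) = v/((2*z*(v + z))) = v*(1/(2*z*(v + z))) = v/(2*z*(v + z)))
48554/(-35329) + (21957/(-13375) + 12940/((5836/18328)))/g(-96, 199) = 48554/(-35329) + (21957/(-13375) + 12940/((5836/18328)))/(((1/2)*(-96)/(199*(-96 + 199)))) = 48554*(-1/35329) + (21957*(-1/13375) + 12940/((5836*(1/18328))))/(((1/2)*(-96)*(1/199)/103)) = -48554/35329 + (-21957/13375 + 12940/(1459/4582))/(((1/2)*(-96)*(1/199)*(1/103))) = -48554/35329 + (-21957/13375 + 12940*(4582/1459))/(-48/20497) = -48554/35329 + (-21957/13375 + 59291080/1459)*(-20497/48) = -48554/35329 + (792986159737/19514125)*(-20497/48) = -48554/35329 - 16253837316129289/936678000 = -574231864020995263081/33091897062000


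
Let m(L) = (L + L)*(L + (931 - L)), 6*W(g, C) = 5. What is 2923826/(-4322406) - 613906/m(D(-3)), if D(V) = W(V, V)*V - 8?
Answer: 432731209285/14084559951 ≈ 30.724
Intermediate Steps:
W(g, C) = 5/6 (W(g, C) = (1/6)*5 = 5/6)
D(V) = -8 + 5*V/6 (D(V) = 5*V/6 - 8 = -8 + 5*V/6)
m(L) = 1862*L (m(L) = (2*L)*931 = 1862*L)
2923826/(-4322406) - 613906/m(D(-3)) = 2923826/(-4322406) - 613906*1/(1862*(-8 + (5/6)*(-3))) = 2923826*(-1/4322406) - 613906*1/(1862*(-8 - 5/2)) = -1461913/2161203 - 613906/(1862*(-21/2)) = -1461913/2161203 - 613906/(-19551) = -1461913/2161203 - 613906*(-1/19551) = -1461913/2161203 + 613906/19551 = 432731209285/14084559951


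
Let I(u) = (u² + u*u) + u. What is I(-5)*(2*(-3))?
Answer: -270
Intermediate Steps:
I(u) = u + 2*u² (I(u) = (u² + u²) + u = 2*u² + u = u + 2*u²)
I(-5)*(2*(-3)) = (-5*(1 + 2*(-5)))*(2*(-3)) = -5*(1 - 10)*(-6) = -5*(-9)*(-6) = 45*(-6) = -270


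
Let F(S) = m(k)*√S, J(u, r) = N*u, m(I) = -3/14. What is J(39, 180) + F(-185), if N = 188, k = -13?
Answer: 7332 - 3*I*√185/14 ≈ 7332.0 - 2.9146*I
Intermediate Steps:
m(I) = -3/14 (m(I) = -3*1/14 = -3/14)
J(u, r) = 188*u
F(S) = -3*√S/14
J(39, 180) + F(-185) = 188*39 - 3*I*√185/14 = 7332 - 3*I*√185/14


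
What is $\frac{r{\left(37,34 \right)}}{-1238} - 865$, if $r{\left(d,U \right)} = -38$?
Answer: $- \frac{535416}{619} \approx -864.97$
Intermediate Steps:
$\frac{r{\left(37,34 \right)}}{-1238} - 865 = \frac{1}{-1238} \left(-38\right) - 865 = \left(- \frac{1}{1238}\right) \left(-38\right) - 865 = \frac{19}{619} - 865 = - \frac{535416}{619}$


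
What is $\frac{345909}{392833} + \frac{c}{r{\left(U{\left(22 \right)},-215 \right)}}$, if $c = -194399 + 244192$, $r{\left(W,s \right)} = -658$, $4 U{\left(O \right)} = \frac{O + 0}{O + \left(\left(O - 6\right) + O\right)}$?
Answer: $- \frac{2761817921}{36926302} \approx -74.793$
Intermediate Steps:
$U{\left(O \right)} = \frac{O}{4 \left(-6 + 3 O\right)}$ ($U{\left(O \right)} = \frac{\left(O + 0\right) \frac{1}{O + \left(\left(O - 6\right) + O\right)}}{4} = \frac{O \frac{1}{O + \left(\left(-6 + O\right) + O\right)}}{4} = \frac{O \frac{1}{O + \left(-6 + 2 O\right)}}{4} = \frac{O \frac{1}{-6 + 3 O}}{4} = \frac{O}{4 \left(-6 + 3 O\right)}$)
$c = 49793$
$\frac{345909}{392833} + \frac{c}{r{\left(U{\left(22 \right)},-215 \right)}} = \frac{345909}{392833} + \frac{49793}{-658} = 345909 \cdot \frac{1}{392833} + 49793 \left(- \frac{1}{658}\right) = \frac{345909}{392833} - \frac{49793}{658} = - \frac{2761817921}{36926302}$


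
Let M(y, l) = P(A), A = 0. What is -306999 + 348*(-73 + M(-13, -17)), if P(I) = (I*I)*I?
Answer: -332403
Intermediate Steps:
P(I) = I³ (P(I) = I²*I = I³)
M(y, l) = 0 (M(y, l) = 0³ = 0)
-306999 + 348*(-73 + M(-13, -17)) = -306999 + 348*(-73 + 0) = -306999 + 348*(-73) = -306999 - 25404 = -332403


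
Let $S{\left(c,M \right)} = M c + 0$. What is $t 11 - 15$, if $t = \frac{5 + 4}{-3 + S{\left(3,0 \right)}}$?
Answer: $-48$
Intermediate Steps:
$S{\left(c,M \right)} = M c$
$t = -3$ ($t = \frac{5 + 4}{-3 + 0 \cdot 3} = \frac{9}{-3 + 0} = \frac{9}{-3} = 9 \left(- \frac{1}{3}\right) = -3$)
$t 11 - 15 = \left(-3\right) 11 - 15 = -33 - 15 = -48$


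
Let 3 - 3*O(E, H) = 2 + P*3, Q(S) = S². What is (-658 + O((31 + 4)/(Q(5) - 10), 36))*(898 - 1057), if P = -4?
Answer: 103933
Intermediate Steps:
O(E, H) = 13/3 (O(E, H) = 1 - (2 - 4*3)/3 = 1 - (2 - 12)/3 = 1 - ⅓*(-10) = 1 + 10/3 = 13/3)
(-658 + O((31 + 4)/(Q(5) - 10), 36))*(898 - 1057) = (-658 + 13/3)*(898 - 1057) = -1961/3*(-159) = 103933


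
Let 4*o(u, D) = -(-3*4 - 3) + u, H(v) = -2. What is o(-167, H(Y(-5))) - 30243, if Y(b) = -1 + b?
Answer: -30281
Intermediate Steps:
o(u, D) = 15/4 + u/4 (o(u, D) = (-(-3*4 - 3) + u)/4 = (-(-12 - 3) + u)/4 = (-1*(-15) + u)/4 = (15 + u)/4 = 15/4 + u/4)
o(-167, H(Y(-5))) - 30243 = (15/4 + (¼)*(-167)) - 30243 = (15/4 - 167/4) - 30243 = -38 - 30243 = -30281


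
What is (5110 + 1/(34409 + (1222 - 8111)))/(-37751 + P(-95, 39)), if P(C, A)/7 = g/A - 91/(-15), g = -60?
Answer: -5484460839/40483373056 ≈ -0.13547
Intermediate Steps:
P(C, A) = 637/15 - 420/A (P(C, A) = 7*(-60/A - 91/(-15)) = 7*(-60/A - 91*(-1/15)) = 7*(-60/A + 91/15) = 7*(91/15 - 60/A) = 637/15 - 420/A)
(5110 + 1/(34409 + (1222 - 8111)))/(-37751 + P(-95, 39)) = (5110 + 1/(34409 + (1222 - 8111)))/(-37751 + (637/15 - 420/39)) = (5110 + 1/(34409 - 6889))/(-37751 + (637/15 - 420*1/39)) = (5110 + 1/27520)/(-37751 + (637/15 - 140/13)) = (5110 + 1/27520)/(-37751 + 6181/195) = 140627201/(27520*(-7355264/195)) = (140627201/27520)*(-195/7355264) = -5484460839/40483373056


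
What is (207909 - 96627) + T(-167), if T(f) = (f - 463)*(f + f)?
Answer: 321702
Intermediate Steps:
T(f) = 2*f*(-463 + f) (T(f) = (-463 + f)*(2*f) = 2*f*(-463 + f))
(207909 - 96627) + T(-167) = (207909 - 96627) + 2*(-167)*(-463 - 167) = 111282 + 2*(-167)*(-630) = 111282 + 210420 = 321702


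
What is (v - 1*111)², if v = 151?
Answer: 1600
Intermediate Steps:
(v - 1*111)² = (151 - 1*111)² = (151 - 111)² = 40² = 1600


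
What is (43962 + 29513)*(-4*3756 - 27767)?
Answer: -3144068725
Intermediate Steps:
(43962 + 29513)*(-4*3756 - 27767) = 73475*(-15024 - 27767) = 73475*(-42791) = -3144068725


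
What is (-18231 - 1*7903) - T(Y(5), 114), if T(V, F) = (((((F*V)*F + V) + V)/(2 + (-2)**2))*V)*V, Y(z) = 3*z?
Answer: -7337509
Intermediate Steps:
T(V, F) = V**2*(V/3 + V*F**2/6) (T(V, F) = ((((V*F**2 + V) + V)/(2 + 4))*V)*V = ((((V + V*F**2) + V)/6)*V)*V = (((2*V + V*F**2)*(1/6))*V)*V = ((V/3 + V*F**2/6)*V)*V = (V*(V/3 + V*F**2/6))*V = V**2*(V/3 + V*F**2/6))
(-18231 - 1*7903) - T(Y(5), 114) = (-18231 - 1*7903) - (3*5)**3*(2 + 114**2)/6 = (-18231 - 7903) - 15**3*(2 + 12996)/6 = -26134 - 3375*12998/6 = -26134 - 1*7311375 = -26134 - 7311375 = -7337509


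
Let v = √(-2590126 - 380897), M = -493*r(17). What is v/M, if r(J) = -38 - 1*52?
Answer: I*√2971023/44370 ≈ 0.038848*I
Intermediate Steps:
r(J) = -90 (r(J) = -38 - 52 = -90)
M = 44370 (M = -493*(-90) = 44370)
v = I*√2971023 (v = √(-2971023) = I*√2971023 ≈ 1723.7*I)
v/M = (I*√2971023)/44370 = (I*√2971023)*(1/44370) = I*√2971023/44370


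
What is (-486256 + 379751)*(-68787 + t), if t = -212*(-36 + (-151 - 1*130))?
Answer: 168597415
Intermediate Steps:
t = 67204 (t = -212*(-36 + (-151 - 130)) = -212*(-36 - 281) = -212*(-317) = 67204)
(-486256 + 379751)*(-68787 + t) = (-486256 + 379751)*(-68787 + 67204) = -106505*(-1583) = 168597415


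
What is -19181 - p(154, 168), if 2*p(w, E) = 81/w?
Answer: -5907829/308 ≈ -19181.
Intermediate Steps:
p(w, E) = 81/(2*w) (p(w, E) = (81/w)/2 = 81/(2*w))
-19181 - p(154, 168) = -19181 - 81/(2*154) = -19181 - 1*81/308 = -19181 - 81/308 = -5907829/308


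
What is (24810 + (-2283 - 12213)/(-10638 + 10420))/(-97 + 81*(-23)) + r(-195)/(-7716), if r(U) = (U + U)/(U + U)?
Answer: -1307652553/103027890 ≈ -12.692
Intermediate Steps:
r(U) = 1 (r(U) = (2*U)/((2*U)) = (2*U)*(1/(2*U)) = 1)
(24810 + (-2283 - 12213)/(-10638 + 10420))/(-97 + 81*(-23)) + r(-195)/(-7716) = (24810 + (-2283 - 12213)/(-10638 + 10420))/(-97 + 81*(-23)) + 1/(-7716) = (24810 - 14496/(-218))/(-97 - 1863) + 1*(-1/7716) = (24810 - 14496*(-1/218))/(-1960) - 1/7716 = (24810 + 7248/109)*(-1/1960) - 1/7716 = (2711538/109)*(-1/1960) - 1/7716 = -1355769/106820 - 1/7716 = -1307652553/103027890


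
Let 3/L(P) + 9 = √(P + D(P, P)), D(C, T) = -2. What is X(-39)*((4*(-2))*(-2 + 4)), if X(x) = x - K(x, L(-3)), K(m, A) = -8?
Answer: 496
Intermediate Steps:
L(P) = 3/(-9 + √(-2 + P)) (L(P) = 3/(-9 + √(P - 2)) = 3/(-9 + √(-2 + P)))
X(x) = 8 + x (X(x) = x - 1*(-8) = x + 8 = 8 + x)
X(-39)*((4*(-2))*(-2 + 4)) = (8 - 39)*((4*(-2))*(-2 + 4)) = -(-248)*2 = -31*(-16) = 496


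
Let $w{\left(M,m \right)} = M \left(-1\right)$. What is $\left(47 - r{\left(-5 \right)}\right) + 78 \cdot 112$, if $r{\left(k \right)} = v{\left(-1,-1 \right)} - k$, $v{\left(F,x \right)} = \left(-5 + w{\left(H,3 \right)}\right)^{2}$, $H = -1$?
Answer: $8762$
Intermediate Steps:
$w{\left(M,m \right)} = - M$
$v{\left(F,x \right)} = 16$ ($v{\left(F,x \right)} = \left(-5 - -1\right)^{2} = \left(-5 + 1\right)^{2} = \left(-4\right)^{2} = 16$)
$r{\left(k \right)} = 16 - k$
$\left(47 - r{\left(-5 \right)}\right) + 78 \cdot 112 = \left(47 - \left(16 - -5\right)\right) + 78 \cdot 112 = \left(47 - \left(16 + 5\right)\right) + 8736 = \left(47 - 21\right) + 8736 = 26 + 8736 = 8762$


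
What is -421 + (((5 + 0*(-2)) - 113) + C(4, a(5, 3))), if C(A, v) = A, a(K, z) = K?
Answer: -525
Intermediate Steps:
-421 + (((5 + 0*(-2)) - 113) + C(4, a(5, 3))) = -421 + (((5 + 0*(-2)) - 113) + 4) = -421 + (((5 + 0) - 113) + 4) = -421 + ((5 - 113) + 4) = -421 + (-108 + 4) = -421 - 104 = -525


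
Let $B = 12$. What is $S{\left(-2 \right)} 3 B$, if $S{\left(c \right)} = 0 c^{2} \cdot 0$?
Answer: $0$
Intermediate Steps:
$S{\left(c \right)} = 0$ ($S{\left(c \right)} = 0 \cdot 0 = 0$)
$S{\left(-2 \right)} 3 B = 0 \cdot 3 \cdot 12 = 0 \cdot 12 = 0$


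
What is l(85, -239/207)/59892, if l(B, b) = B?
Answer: 85/59892 ≈ 0.0014192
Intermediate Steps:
l(85, -239/207)/59892 = 85/59892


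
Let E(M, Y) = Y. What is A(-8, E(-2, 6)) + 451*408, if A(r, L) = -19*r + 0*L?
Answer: 184160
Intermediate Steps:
A(r, L) = -19*r (A(r, L) = -19*r + 0 = -19*r)
A(-8, E(-2, 6)) + 451*408 = -19*(-8) + 451*408 = 152 + 184008 = 184160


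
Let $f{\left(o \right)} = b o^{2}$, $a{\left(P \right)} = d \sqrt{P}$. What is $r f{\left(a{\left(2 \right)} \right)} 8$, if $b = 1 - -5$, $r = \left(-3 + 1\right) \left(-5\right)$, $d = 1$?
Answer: $960$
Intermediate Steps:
$r = 10$ ($r = \left(-2\right) \left(-5\right) = 10$)
$a{\left(P \right)} = \sqrt{P}$ ($a{\left(P \right)} = 1 \sqrt{P} = \sqrt{P}$)
$b = 6$ ($b = 1 + 5 = 6$)
$f{\left(o \right)} = 6 o^{2}$
$r f{\left(a{\left(2 \right)} \right)} 8 = 10 \cdot 6 \left(\sqrt{2}\right)^{2} \cdot 8 = 10 \cdot 6 \cdot 2 \cdot 8 = 10 \cdot 12 \cdot 8 = 120 \cdot 8 = 960$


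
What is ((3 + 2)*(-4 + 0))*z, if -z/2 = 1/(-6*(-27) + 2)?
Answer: 10/41 ≈ 0.24390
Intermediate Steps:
z = -1/82 (z = -2/(-6*(-27) + 2) = -2/(162 + 2) = -2/164 = -2*1/164 = -1/82 ≈ -0.012195)
((3 + 2)*(-4 + 0))*z = ((3 + 2)*(-4 + 0))*(-1/82) = (5*(-4))*(-1/82) = -20*(-1/82) = 10/41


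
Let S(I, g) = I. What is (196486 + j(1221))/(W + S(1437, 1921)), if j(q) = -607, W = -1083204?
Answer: -65293/360589 ≈ -0.18107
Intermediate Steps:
(196486 + j(1221))/(W + S(1437, 1921)) = (196486 - 607)/(-1083204 + 1437) = 195879/(-1081767) = 195879*(-1/1081767) = -65293/360589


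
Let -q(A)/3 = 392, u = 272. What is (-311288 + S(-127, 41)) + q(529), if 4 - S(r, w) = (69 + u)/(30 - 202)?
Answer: -53742779/172 ≈ -3.1246e+5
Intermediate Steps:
q(A) = -1176 (q(A) = -3*392 = -1176)
S(r, w) = 1029/172 (S(r, w) = 4 - (69 + 272)/(30 - 202) = 4 - 341/(-172) = 4 - 341*(-1)/172 = 4 - 1*(-341/172) = 4 + 341/172 = 1029/172)
(-311288 + S(-127, 41)) + q(529) = (-311288 + 1029/172) - 1176 = -53540507/172 - 1176 = -53742779/172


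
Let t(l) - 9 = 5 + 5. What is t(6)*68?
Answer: 1292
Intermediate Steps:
t(l) = 19 (t(l) = 9 + (5 + 5) = 9 + 10 = 19)
t(6)*68 = 19*68 = 1292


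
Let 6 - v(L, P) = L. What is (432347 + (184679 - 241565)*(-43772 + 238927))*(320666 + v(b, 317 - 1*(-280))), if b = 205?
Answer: -3557553833937061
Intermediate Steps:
v(L, P) = 6 - L
(432347 + (184679 - 241565)*(-43772 + 238927))*(320666 + v(b, 317 - 1*(-280))) = (432347 + (184679 - 241565)*(-43772 + 238927))*(320666 + (6 - 1*205)) = (432347 - 56886*195155)*(320666 + (6 - 205)) = (432347 - 11101587330)*(320666 - 199) = -11101154983*320467 = -3557553833937061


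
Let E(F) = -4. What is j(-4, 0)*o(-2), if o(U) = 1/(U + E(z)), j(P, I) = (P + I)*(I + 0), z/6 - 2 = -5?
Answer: 0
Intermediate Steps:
z = -18 (z = 12 + 6*(-5) = 12 - 30 = -18)
j(P, I) = I*(I + P) (j(P, I) = (I + P)*I = I*(I + P))
o(U) = 1/(-4 + U) (o(U) = 1/(U - 4) = 1/(-4 + U))
j(-4, 0)*o(-2) = (0*(0 - 4))/(-4 - 2) = (0*(-4))/(-6) = 0*(-⅙) = 0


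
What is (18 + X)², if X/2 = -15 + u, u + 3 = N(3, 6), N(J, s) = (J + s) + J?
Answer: 36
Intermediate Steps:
N(J, s) = s + 2*J
u = 9 (u = -3 + (6 + 2*3) = -3 + (6 + 6) = -3 + 12 = 9)
X = -12 (X = 2*(-15 + 9) = 2*(-6) = -12)
(18 + X)² = (18 - 12)² = 6² = 36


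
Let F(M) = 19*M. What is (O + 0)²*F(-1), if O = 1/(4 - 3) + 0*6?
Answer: -19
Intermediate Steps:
O = 1 (O = 1/1 + 0 = 1 + 0 = 1)
(O + 0)²*F(-1) = (1 + 0)²*(19*(-1)) = 1²*(-19) = 1*(-19) = -19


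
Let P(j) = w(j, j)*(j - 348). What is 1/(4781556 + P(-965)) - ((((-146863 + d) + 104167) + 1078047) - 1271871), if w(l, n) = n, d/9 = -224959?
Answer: 13676800199752/6048601 ≈ 2.2612e+6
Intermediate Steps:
d = -2024631 (d = 9*(-224959) = -2024631)
P(j) = j*(-348 + j) (P(j) = j*(j - 348) = j*(-348 + j))
1/(4781556 + P(-965)) - ((((-146863 + d) + 104167) + 1078047) - 1271871) = 1/(4781556 - 965*(-348 - 965)) - ((((-146863 - 2024631) + 104167) + 1078047) - 1271871) = 1/(4781556 - 965*(-1313)) - (((-2171494 + 104167) + 1078047) - 1271871) = 1/(4781556 + 1267045) - ((-2067327 + 1078047) - 1271871) = 1/6048601 - (-989280 - 1271871) = 1/6048601 - 1*(-2261151) = 1/6048601 + 2261151 = 13676800199752/6048601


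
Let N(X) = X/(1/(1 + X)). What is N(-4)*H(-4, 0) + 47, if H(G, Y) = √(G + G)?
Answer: 47 + 24*I*√2 ≈ 47.0 + 33.941*I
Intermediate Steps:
H(G, Y) = √2*√G (H(G, Y) = √(2*G) = √2*√G)
N(X) = X*(1 + X)
N(-4)*H(-4, 0) + 47 = (-4*(1 - 4))*(√2*√(-4)) + 47 = (-4*(-3))*(√2*(2*I)) + 47 = 12*(2*I*√2) + 47 = 24*I*√2 + 47 = 47 + 24*I*√2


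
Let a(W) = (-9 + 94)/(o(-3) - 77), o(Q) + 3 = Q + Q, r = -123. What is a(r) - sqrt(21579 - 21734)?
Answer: -85/86 - I*sqrt(155) ≈ -0.98837 - 12.45*I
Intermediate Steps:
o(Q) = -3 + 2*Q (o(Q) = -3 + (Q + Q) = -3 + 2*Q)
a(W) = -85/86 (a(W) = (-9 + 94)/((-3 + 2*(-3)) - 77) = 85/((-3 - 6) - 77) = 85/(-9 - 77) = 85/(-86) = 85*(-1/86) = -85/86)
a(r) - sqrt(21579 - 21734) = -85/86 - sqrt(21579 - 21734) = -85/86 - sqrt(-155) = -85/86 - I*sqrt(155)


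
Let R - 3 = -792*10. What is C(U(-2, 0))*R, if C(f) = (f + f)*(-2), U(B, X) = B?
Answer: -63336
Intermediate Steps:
C(f) = -4*f (C(f) = (2*f)*(-2) = -4*f)
R = -7917 (R = 3 - 792*10 = 3 - 7920 = -7917)
C(U(-2, 0))*R = -4*(-2)*(-7917) = 8*(-7917) = -63336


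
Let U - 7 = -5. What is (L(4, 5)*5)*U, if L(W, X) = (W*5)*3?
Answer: 600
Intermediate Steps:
U = 2 (U = 7 - 5 = 2)
L(W, X) = 15*W (L(W, X) = (5*W)*3 = 15*W)
(L(4, 5)*5)*U = ((15*4)*5)*2 = (60*5)*2 = 300*2 = 600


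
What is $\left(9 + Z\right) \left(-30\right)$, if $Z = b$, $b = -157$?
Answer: $4440$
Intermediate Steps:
$Z = -157$
$\left(9 + Z\right) \left(-30\right) = \left(9 - 157\right) \left(-30\right) = \left(-148\right) \left(-30\right) = 4440$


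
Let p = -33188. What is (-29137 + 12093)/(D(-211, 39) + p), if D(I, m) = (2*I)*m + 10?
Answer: 4261/12409 ≈ 0.34338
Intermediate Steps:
D(I, m) = 10 + 2*I*m (D(I, m) = 2*I*m + 10 = 10 + 2*I*m)
(-29137 + 12093)/(D(-211, 39) + p) = (-29137 + 12093)/((10 + 2*(-211)*39) - 33188) = -17044/((10 - 16458) - 33188) = -17044/(-16448 - 33188) = -17044/(-49636) = -17044*(-1/49636) = 4261/12409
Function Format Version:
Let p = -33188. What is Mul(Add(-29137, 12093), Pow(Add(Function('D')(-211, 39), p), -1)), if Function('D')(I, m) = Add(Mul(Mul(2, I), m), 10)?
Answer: Rational(4261, 12409) ≈ 0.34338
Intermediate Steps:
Function('D')(I, m) = Add(10, Mul(2, I, m)) (Function('D')(I, m) = Add(Mul(2, I, m), 10) = Add(10, Mul(2, I, m)))
Mul(Add(-29137, 12093), Pow(Add(Function('D')(-211, 39), p), -1)) = Mul(Add(-29137, 12093), Pow(Add(Add(10, Mul(2, -211, 39)), -33188), -1)) = Mul(-17044, Pow(Add(Add(10, -16458), -33188), -1)) = Mul(-17044, Pow(Add(-16448, -33188), -1)) = Mul(-17044, Pow(-49636, -1)) = Mul(-17044, Rational(-1, 49636)) = Rational(4261, 12409)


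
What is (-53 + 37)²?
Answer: 256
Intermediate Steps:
(-53 + 37)² = (-16)² = 256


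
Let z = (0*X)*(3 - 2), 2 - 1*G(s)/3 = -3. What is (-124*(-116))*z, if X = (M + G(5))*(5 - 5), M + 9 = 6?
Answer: 0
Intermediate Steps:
G(s) = 15 (G(s) = 6 - 3*(-3) = 6 + 9 = 15)
M = -3 (M = -9 + 6 = -3)
X = 0 (X = (-3 + 15)*(5 - 5) = 12*0 = 0)
z = 0 (z = (0*0)*(3 - 2) = 0*1 = 0)
(-124*(-116))*z = -124*(-116)*0 = 14384*0 = 0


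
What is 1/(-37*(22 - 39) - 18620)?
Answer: -1/17991 ≈ -5.5583e-5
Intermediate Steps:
1/(-37*(22 - 39) - 18620) = 1/(-37*(-17) - 18620) = 1/(629 - 18620) = 1/(-17991) = -1/17991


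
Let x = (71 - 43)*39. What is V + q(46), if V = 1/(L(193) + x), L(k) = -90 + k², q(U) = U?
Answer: 1759547/38251 ≈ 46.000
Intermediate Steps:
x = 1092 (x = 28*39 = 1092)
V = 1/38251 (V = 1/((-90 + 193²) + 1092) = 1/((-90 + 37249) + 1092) = 1/(37159 + 1092) = 1/38251 ≈ 2.6143e-5)
V + q(46) = 1/38251 + 46 = 1759547/38251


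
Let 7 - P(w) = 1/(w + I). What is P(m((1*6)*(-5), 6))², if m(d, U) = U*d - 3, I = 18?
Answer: 1336336/27225 ≈ 49.085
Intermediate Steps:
m(d, U) = -3 + U*d
P(w) = 7 - 1/(18 + w) (P(w) = 7 - 1/(w + 18) = 7 - 1/(18 + w))
P(m((1*6)*(-5), 6))² = ((125 + 7*(-3 + 6*((1*6)*(-5))))/(18 + (-3 + 6*((1*6)*(-5)))))² = ((125 + 7*(-3 + 6*(6*(-5))))/(18 + (-3 + 6*(6*(-5)))))² = ((125 + 7*(-3 + 6*(-30)))/(18 + (-3 + 6*(-30))))² = ((125 + 7*(-3 - 180))/(18 + (-3 - 180)))² = ((125 + 7*(-183))/(18 - 183))² = ((125 - 1281)/(-165))² = (-1/165*(-1156))² = (1156/165)² = 1336336/27225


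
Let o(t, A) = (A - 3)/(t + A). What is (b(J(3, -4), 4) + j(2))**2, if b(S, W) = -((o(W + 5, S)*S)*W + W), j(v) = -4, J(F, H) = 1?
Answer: 1296/25 ≈ 51.840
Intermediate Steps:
o(t, A) = (-3 + A)/(A + t)
b(S, W) = -W - S*W*(-3 + S)/(5 + S + W) (b(S, W) = -((((-3 + S)/(S + (W + 5)))*S)*W + W) = -((((-3 + S)/(S + (5 + W)))*S)*W + W) = -((((-3 + S)/(5 + S + W))*S)*W + W) = -((S*(-3 + S)/(5 + S + W))*W + W) = -(S*W*(-3 + S)/(5 + S + W) + W) = -(W + S*W*(-3 + S)/(5 + S + W)) = -W - S*W*(-3 + S)/(5 + S + W))
(b(J(3, -4), 4) + j(2))**2 = (4*(-5 - 1*4 - 1*1**2 + 2*1)/(5 + 1 + 4) - 4)**2 = (4*(-5 - 4 - 1*1 + 2)/10 - 4)**2 = (4*(1/10)*(-5 - 4 - 1 + 2) - 4)**2 = (4*(1/10)*(-8) - 4)**2 = (-16/5 - 4)**2 = (-36/5)**2 = 1296/25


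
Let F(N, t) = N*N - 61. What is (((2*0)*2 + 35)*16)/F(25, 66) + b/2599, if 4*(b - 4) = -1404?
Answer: 314933/366459 ≈ 0.85940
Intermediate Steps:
b = -347 (b = 4 + (¼)*(-1404) = 4 - 351 = -347)
F(N, t) = -61 + N² (F(N, t) = N² - 61 = -61 + N²)
(((2*0)*2 + 35)*16)/F(25, 66) + b/2599 = (((2*0)*2 + 35)*16)/(-61 + 25²) - 347/2599 = ((0*2 + 35)*16)/(-61 + 625) - 347*1/2599 = ((0 + 35)*16)/564 - 347/2599 = (35*16)*(1/564) - 347/2599 = 560*(1/564) - 347/2599 = 140/141 - 347/2599 = 314933/366459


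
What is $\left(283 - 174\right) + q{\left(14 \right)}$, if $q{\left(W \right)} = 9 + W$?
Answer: $132$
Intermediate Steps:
$\left(283 - 174\right) + q{\left(14 \right)} = \left(283 - 174\right) + \left(9 + 14\right) = 109 + 23 = 132$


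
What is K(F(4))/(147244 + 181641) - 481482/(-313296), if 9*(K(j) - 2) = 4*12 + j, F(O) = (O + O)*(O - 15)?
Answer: 237527162603/154557532440 ≈ 1.5368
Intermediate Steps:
F(O) = 2*O*(-15 + O) (F(O) = (2*O)*(-15 + O) = 2*O*(-15 + O))
K(j) = 22/3 + j/9 (K(j) = 2 + (4*12 + j)/9 = 2 + (48 + j)/9 = 2 + (16/3 + j/9) = 22/3 + j/9)
K(F(4))/(147244 + 181641) - 481482/(-313296) = (22/3 + (2*4*(-15 + 4))/9)/(147244 + 181641) - 481482/(-313296) = (22/3 + (2*4*(-11))/9)/328885 - 481482*(-1/313296) = (22/3 + (⅑)*(-88))*(1/328885) + 80247/52216 = (22/3 - 88/9)*(1/328885) + 80247/52216 = -22/9*1/328885 + 80247/52216 = -22/2959965 + 80247/52216 = 237527162603/154557532440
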